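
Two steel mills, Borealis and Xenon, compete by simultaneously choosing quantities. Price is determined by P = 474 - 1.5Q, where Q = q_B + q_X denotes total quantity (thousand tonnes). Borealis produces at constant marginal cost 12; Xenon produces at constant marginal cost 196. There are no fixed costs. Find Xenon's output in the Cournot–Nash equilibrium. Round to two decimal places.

20.89

Borealis's profit: π_B = (474 - 1.5Q)q_B - (12q_B). Setting ∂π_B/∂q_B = 0: 462 - 3q_B - (3/2)(q_X) = 0.
Xenon's first-order condition: 278 - 3q_X - (3/2)(q_B) = 0.
Rearranging gives the reaction functions q_B = (462 - (3/2)q_X)/3 and q_X = (278 - (3/2)q_B)/3.
Substituting one into the other gives q_B = 1292/9 and q_X = 188/9.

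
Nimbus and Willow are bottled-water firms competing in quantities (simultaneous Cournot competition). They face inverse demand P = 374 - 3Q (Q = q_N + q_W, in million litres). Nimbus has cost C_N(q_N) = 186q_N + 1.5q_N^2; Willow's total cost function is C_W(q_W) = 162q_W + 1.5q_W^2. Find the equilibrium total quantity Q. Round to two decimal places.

33.33

Nimbus's profit: π_N = (374 - 3Q)q_N - (186q_N + (3/2)q_N²). Setting ∂π_N/∂q_N = 0: 188 - 9q_N - 3(q_W) = 0.
Willow's first-order condition: 212 - 9q_W - 3(q_N) = 0.
Rearranging gives the reaction functions q_N = (188 - 3q_W)/9 and q_W = (212 - 3q_N)/9.
Substituting one into the other gives q_N = 44/3 and q_W = 56/3.
Total output Q = 44/3 + 56/3 = 100/3.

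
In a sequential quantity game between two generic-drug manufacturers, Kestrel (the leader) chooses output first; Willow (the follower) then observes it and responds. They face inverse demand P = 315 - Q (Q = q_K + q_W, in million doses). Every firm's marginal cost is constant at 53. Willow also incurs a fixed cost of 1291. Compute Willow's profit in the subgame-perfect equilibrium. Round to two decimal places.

Solve by backward induction. Given q_K, the follower Willow maximises π_W = (315 - q_K - q_W)q_W - 53q_W.
∂π_W/∂q_W = 262 - q_K - 2q_W = 0 gives the reaction function q_W = (262 - q_K)/2.
The leader anticipates this reaction. Substituting into P = 315 - Q gives P = 184 - (1/2)q_K, so π_K = (184 - (1/2)q_K)q_K - 53q_K.
Leader FOC: 131 - q_K = 0, so q_K = 131.
Then q_W = (262 - 131)/2 = 131/2.
Price P = 315 - 393/2 = 237/2.
Willow's profit: (237/2 - 53)·(131/2) - 1291 = 2999.2500.

2999.25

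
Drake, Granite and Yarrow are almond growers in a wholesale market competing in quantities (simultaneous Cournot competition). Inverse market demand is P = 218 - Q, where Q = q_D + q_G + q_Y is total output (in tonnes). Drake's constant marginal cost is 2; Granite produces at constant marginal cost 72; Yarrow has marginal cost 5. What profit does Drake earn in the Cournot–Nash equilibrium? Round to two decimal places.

5220.06

Drake's profit: π_D = (218 - Q)q_D - (2q_D). Setting ∂π_D/∂q_D = 0: 216 - 2q_D - (q_G + q_Y) = 0.
Granite's profit: π_G = (218 - Q)q_G - (72q_G). Setting ∂π_G/∂q_G = 0: 146 - 2q_G - (q_D + q_Y) = 0.
Yarrow's first-order condition: 213 - 2q_Y - (q_D + q_G) = 0.
Adding the 3 conditions: 575 − 2Q − 2Q = 0, i.e. Q = 575/4.
Back-substituting: q_D = (216 − 575/4) = 289/4, q_G = (146 − 575/4) = 9/4, q_Y = (213 − 575/4) = 277/4.
Price P = 218 - 575/4 = 297/4.
Drake's profit: (297/4 - 2)·(289/4) = 5220.0625.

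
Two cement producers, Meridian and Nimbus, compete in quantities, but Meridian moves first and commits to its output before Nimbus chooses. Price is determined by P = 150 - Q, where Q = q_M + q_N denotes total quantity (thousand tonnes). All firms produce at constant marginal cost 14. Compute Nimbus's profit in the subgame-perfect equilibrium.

1156

Solve by backward induction. Given q_M, the follower Nimbus maximises π_N = (150 - q_M - q_N)q_N - 14q_N.
Setting the follower's marginal profit to zero, 136 - q_M - 2q_N = 0, i.e. q_N = (136 - q_M)/2.
The leader anticipates this reaction. Substituting into P = 150 - Q gives P = 82 - (1/2)q_M, so π_M = (82 - (1/2)q_M)q_M - 14q_M.
Leader FOC: 68 - q_M = 0, so q_M = 68.
Then q_N = (136 - 68)/2 = 34.
Price P = 150 - 102 = 48.
Nimbus's profit: (48 - 14)·34 = 1156.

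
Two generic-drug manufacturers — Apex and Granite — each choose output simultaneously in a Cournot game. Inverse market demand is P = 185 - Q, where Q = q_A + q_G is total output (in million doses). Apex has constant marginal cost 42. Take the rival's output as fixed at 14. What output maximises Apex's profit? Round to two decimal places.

With the rival's output fixed at 14, Apex's profit is π_A = (185 - 14 - q_A)q_A - (42q_A) = (171 - q_A)q_A - (42q_A).
∂π_A/∂q_A = 129 - 2q_A = 0, so q_A = 129/2.

64.50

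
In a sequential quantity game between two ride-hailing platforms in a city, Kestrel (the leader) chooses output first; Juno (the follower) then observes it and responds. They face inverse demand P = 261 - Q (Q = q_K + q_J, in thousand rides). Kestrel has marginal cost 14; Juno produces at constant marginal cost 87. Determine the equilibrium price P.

94

The follower Juno best-responds to any q_K: π_J = (261 - Q)q_J - 87q_J.
∂π_J/∂q_J = 174 - q_K - 2q_J = 0 gives the reaction function q_J = (174 - q_K)/2.
Kestrel substitutes q_J(q_K) into its own profit: π_K = q_K(261 - q_K - (174 - q_K)/2) - 14q_K = (174 - (1/2)q_K)q_K - 14q_K.
Leader FOC: 160 - q_K = 0, so q_K = 160.
Then q_J = (174 - 160)/2 = 7.
Total output Q = 167, so price P = 261 - 167 = 94.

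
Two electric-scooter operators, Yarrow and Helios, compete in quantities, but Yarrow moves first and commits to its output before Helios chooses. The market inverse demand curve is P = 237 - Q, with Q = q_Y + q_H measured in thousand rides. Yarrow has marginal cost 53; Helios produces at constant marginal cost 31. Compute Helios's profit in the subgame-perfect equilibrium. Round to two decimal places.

3906.25

The follower Helios best-responds to any q_Y: π_H = (237 - Q)q_H - 31q_H.
Setting the follower's marginal profit to zero, 206 - q_Y - 2q_H = 0, i.e. q_H = (206 - q_Y)/2.
The leader anticipates this reaction. Substituting into P = 237 - Q gives P = 134 - (1/2)q_Y, so π_Y = (134 - (1/2)q_Y)q_Y - 53q_Y.
Maximising: ∂π_Y/∂q_Y = 81 - q_Y = 0, giving q_Y = 81.
Then q_H = (206 - 81)/2 = 125/2.
Price P = 237 - 287/2 = 187/2.
Helios's profit: (187/2 - 31)·(125/2) = 3906.2500.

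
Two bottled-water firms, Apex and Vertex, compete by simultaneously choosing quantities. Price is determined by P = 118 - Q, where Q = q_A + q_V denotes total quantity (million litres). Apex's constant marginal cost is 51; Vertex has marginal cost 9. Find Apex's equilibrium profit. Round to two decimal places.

Apex's profit: π_A = (118 - Q)q_A - (51q_A). Setting ∂π_A/∂q_A = 0: 67 - 2q_A - (q_V) = 0.
Vertex's first-order condition: 109 - 2q_V - (q_A) = 0.
Rearranging gives the reaction functions q_A = (67 - q_V)/2 and q_V = (109 - q_A)/2.
Solving the pair: q_A = 25/3, q_V = 151/3.
Price P = 118 - 176/3 = 178/3.
Apex's profit: (178/3 - 51)·(25/3) = 625/9.

69.44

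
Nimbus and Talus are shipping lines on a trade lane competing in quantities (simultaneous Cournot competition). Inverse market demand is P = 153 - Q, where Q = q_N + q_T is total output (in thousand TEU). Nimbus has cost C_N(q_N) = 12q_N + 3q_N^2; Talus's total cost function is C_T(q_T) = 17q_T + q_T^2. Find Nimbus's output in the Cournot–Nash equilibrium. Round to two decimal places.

13.81

Nimbus's profit: π_N = (153 - Q)q_N - (12q_N + 3q_N²). Setting ∂π_N/∂q_N = 0: 141 - 8q_N - (q_T) = 0.
Talus's profit: π_T = (153 - Q)q_T - (17q_T + q_T²). Setting ∂π_T/∂q_T = 0: 136 - 4q_T - (q_N) = 0.
Best responses: q_N = (141 - q_T)/8, q_T = (136 - q_N)/4.
Solving the pair: q_N = 428/31, q_T = 947/31.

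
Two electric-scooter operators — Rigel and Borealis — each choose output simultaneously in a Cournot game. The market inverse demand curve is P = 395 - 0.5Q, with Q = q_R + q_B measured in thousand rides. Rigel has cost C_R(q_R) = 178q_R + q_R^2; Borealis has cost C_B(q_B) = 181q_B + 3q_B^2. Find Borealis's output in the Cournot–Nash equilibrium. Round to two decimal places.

25.71

Rigel's profit: π_R = (395 - 0.5Q)q_R - (178q_R + q_R²). Setting ∂π_R/∂q_R = 0: 217 - 3q_R - (1/2)(q_B) = 0.
Borealis's first-order condition: 214 - 7q_B - (1/2)(q_R) = 0.
So q_R = (217 - (1/2)q_B)/3 and q_B = (214 - (1/2)q_R)/7.
Solving the pair: q_R = 68.0482, q_B = 25.7108.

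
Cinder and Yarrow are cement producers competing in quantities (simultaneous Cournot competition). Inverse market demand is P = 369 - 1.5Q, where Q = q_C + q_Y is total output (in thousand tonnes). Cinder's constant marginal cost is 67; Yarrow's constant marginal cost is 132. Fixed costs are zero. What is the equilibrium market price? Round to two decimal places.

Cinder's profit: π_C = (369 - 1.5Q)q_C - (67q_C). Setting ∂π_C/∂q_C = 0: 302 - 3q_C - (3/2)(q_Y) = 0.
Yarrow's first-order condition: 237 - 3q_Y - (3/2)(q_C) = 0.
Best responses: q_C = (302 - (3/2)q_Y)/3, q_Y = (237 - (3/2)q_C)/3.
Substituting one into the other gives q_C = 734/9 and q_Y = 344/9.
Total output Q = 1078/9, so price P = 369 - (3/2)·(1078/9) = 568/3.

189.33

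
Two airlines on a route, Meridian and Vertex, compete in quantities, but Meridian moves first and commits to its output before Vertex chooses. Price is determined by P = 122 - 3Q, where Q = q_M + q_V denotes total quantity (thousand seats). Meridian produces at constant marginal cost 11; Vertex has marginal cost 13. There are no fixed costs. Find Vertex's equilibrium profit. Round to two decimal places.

Solve by backward induction. Given q_M, the follower Vertex maximises π_V = (122 - 3q_M - 3q_V)q_V - 13q_V.
∂π_V/∂q_V = 109 - 3q_M - 6q_V = 0 gives the reaction function q_V = (109 - 3q_M)/6.
Meridian substitutes q_V(q_M) into its own profit: π_M = q_M(122 - 3q_M - (109 - 3q_M)/2) - 11q_M = (135/2 - (3/2)q_M)q_M - 11q_M.
Leader FOC: 113/2 - 3q_M = 0, so q_M = 113/6.
Then q_V = (109 - 3·(113/6))/6 = 35/4.
Price P = 122 - 3·(331/12) = 157/4.
Vertex's profit: (157/4 - 13)·(35/4) = 229.6875.

229.69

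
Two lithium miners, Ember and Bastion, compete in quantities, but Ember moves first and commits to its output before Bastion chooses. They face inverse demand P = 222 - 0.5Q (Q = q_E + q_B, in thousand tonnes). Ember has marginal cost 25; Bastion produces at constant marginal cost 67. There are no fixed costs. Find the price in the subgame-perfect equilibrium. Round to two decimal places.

84.75

Solve by backward induction. Given q_E, the follower Bastion maximises π_B = (222 - (1/2)q_E - (1/2)q_B)q_B - 67q_B.
Follower FOC: 155 - (1/2)q_E - q_B = 0, so q_B(q_E) = (155 - (1/2)q_E).
The leader anticipates this reaction. Substituting into P = 222 - 0.5Q gives P = 289/2 - (1/4)q_E, so π_E = (289/2 - (1/4)q_E)q_E - 25q_E.
Maximising: ∂π_E/∂q_E = 239/2 - (1/2)q_E = 0, giving q_E = 239.
Then q_B = (155 - (1/2)·239) = 71/2.
Total output Q = 549/2, so price P = 222 - (1/2)·(549/2) = 339/4.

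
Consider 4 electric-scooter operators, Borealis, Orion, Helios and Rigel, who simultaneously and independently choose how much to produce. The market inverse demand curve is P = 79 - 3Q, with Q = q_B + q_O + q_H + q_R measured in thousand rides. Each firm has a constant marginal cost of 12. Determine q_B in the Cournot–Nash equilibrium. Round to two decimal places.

4.47

Each firm earns π_i = (79 - 3Q)q_i - 12q_i.
First-order condition (treating rivals' output as given): 67 - 6q_i - 3·Σ_{j≠i} q_j = 0.
By symmetry each firm produces the same amount; substituting Σ_{j≠i} q_j = 3q_i yields q_i = 67/15.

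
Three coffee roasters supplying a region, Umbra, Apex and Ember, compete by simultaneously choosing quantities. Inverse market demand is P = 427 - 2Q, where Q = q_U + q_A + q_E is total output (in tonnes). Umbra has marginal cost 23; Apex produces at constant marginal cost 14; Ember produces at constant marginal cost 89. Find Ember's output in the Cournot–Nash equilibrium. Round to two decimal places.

24.63

Umbra's profit: π_U = (427 - 2Q)q_U - (23q_U). Setting ∂π_U/∂q_U = 0: 404 - 4q_U - 2(q_A + q_E) = 0.
Apex's first-order condition: 413 - 4q_A - 2(q_U + q_E) = 0.
Ember's first-order condition: 338 - 4q_E - 2(q_U + q_A) = 0.
Adding the 3 conditions: 1155 − 4Q − 4Q = 0, i.e. Q = 1155/8.
Back-substituting: q_U = (404 − 1155/4)/2 = 461/8, q_A = (413 − 1155/4)/2 = 497/8, q_E = (338 − 1155/4)/2 = 197/8.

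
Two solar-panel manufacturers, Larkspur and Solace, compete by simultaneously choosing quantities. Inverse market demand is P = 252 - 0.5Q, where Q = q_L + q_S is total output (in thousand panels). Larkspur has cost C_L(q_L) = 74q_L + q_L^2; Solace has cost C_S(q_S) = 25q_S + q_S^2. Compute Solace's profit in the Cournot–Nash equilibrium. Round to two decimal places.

Larkspur's profit: π_L = (252 - 0.5Q)q_L - (74q_L + q_L²). Setting ∂π_L/∂q_L = 0: 178 - 3q_L - (1/2)(q_S) = 0.
Solace's profit: π_S = (252 - 0.5Q)q_S - (25q_S + q_S²). Setting ∂π_S/∂q_S = 0: 227 - 3q_S - (1/2)(q_L) = 0.
Best responses: q_L = (178 - (1/2)q_S)/3, q_S = (227 - (1/2)q_L)/3.
Solving the pair: q_L = 1682/35, q_S = 67.6571.
Price P = 252 - (1/2)·(810/7) = 1359/7.
Solace's profit: (1359/7)·67.6571 - 25·67.6571 - 67.6571² = 6866.2335.

6866.23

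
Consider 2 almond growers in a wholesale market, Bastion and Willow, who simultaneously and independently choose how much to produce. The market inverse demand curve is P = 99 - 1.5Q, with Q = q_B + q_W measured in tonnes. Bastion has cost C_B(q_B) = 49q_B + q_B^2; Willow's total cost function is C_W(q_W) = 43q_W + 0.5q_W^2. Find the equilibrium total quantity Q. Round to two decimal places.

18.08

Bastion's profit: π_B = (99 - 1.5Q)q_B - (49q_B + q_B²). Setting ∂π_B/∂q_B = 0: 50 - 5q_B - (3/2)(q_W) = 0.
Willow's first-order condition: 56 - 4q_W - (3/2)(q_B) = 0.
Best responses: q_B = (50 - (3/2)q_W)/5, q_W = (56 - (3/2)q_B)/4.
Solving the pair: q_B = 464/71, q_W = 820/71.
Total output Q = 464/71 + 820/71 = 1284/71.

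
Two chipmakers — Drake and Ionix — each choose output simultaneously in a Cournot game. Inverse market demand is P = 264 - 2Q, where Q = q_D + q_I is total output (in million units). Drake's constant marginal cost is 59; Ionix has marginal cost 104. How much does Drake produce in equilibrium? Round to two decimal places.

41.67

Drake's profit: π_D = (264 - 2Q)q_D - (59q_D). Setting ∂π_D/∂q_D = 0: 205 - 4q_D - 2(q_I) = 0.
Ionix's first-order condition: 160 - 4q_I - 2(q_D) = 0.
Best responses: q_D = (205 - 2q_I)/4, q_I = (160 - 2q_D)/4.
Solving the pair: q_D = 125/3, q_I = 115/6.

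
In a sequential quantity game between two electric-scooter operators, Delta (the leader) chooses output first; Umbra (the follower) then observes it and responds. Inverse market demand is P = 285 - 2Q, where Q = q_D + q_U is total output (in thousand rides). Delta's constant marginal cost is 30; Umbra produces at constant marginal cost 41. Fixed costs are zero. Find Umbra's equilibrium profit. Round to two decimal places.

Solve by backward induction. Given q_D, the follower Umbra maximises π_U = (285 - 2q_D - 2q_U)q_U - 41q_U.
Follower FOC: 244 - 2q_D - 4q_U = 0, so q_U(q_D) = (244 - 2q_D)/4.
Delta substitutes q_U(q_D) into its own profit: π_D = q_D(285 - 2q_D - (244 - 2q_D)/2) - 30q_D = (163 - q_D)q_D - 30q_D.
Leader FOC: 133 - 2q_D = 0, so q_D = 133/2.
Then q_U = (244 - 2·(133/2))/4 = 111/4.
Price P = 285 - 2·(377/4) = 193/2.
Umbra's profit: (193/2 - 41)·(111/4) = 1540.1250.

1540.13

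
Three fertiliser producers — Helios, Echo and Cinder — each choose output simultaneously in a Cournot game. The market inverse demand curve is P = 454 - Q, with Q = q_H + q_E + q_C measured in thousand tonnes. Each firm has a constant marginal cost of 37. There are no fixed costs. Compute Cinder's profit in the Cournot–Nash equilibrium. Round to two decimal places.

A representative firm's profit is π_i = q_i(454 - Q) - 37q_i.
First-order condition (treating rivals' output as given): 417 - 2q_i - Σ_{j≠i} q_j = 0.
By symmetry each firm produces the same amount; substituting Σ_{j≠i} q_j = 2q_i yields q_i = 417/4.
Price P = 454 - 1251/4 = 565/4.
Cinder's profit: (565/4 - 37)·(417/4) = 10868.0625.

10868.06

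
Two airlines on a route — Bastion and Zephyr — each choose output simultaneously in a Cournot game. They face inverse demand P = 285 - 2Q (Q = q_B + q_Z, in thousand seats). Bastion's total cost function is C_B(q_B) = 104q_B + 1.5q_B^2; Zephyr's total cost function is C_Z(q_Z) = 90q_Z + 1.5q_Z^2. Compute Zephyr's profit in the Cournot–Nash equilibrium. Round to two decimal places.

1738.78

Bastion's profit: π_B = (285 - 2Q)q_B - (104q_B + (3/2)q_B²). Setting ∂π_B/∂q_B = 0: 181 - 7q_B - 2(q_Z) = 0.
Zephyr's profit: π_Z = (285 - 2Q)q_Z - (90q_Z + (3/2)q_Z²). Setting ∂π_Z/∂q_Z = 0: 195 - 7q_Z - 2(q_B) = 0.
So q_B = (181 - 2q_Z)/7 and q_Z = (195 - 2q_B)/7.
Substituting one into the other gives q_B = 877/45 and q_Z = 1003/45.
Price P = 285 - 2·(376/9) = 1813/9.
Zephyr's profit: (1813/9)·(1003/45) - 90·(1003/45) - (3/2)(1003/45)² = 1738.7810.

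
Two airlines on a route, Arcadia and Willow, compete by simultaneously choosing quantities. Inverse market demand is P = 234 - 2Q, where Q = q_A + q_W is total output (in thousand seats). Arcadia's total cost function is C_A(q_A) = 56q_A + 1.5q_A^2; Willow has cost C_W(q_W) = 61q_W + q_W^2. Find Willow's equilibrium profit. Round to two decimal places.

Arcadia's profit: π_A = (234 - 2Q)q_A - (56q_A + (3/2)q_A²). Setting ∂π_A/∂q_A = 0: 178 - 7q_A - 2(q_W) = 0.
Willow's first-order condition: 173 - 6q_W - 2(q_A) = 0.
So q_A = (178 - 2q_W)/7 and q_W = (173 - 2q_A)/6.
Solving the pair: q_A = 19, q_W = 45/2.
Price P = 234 - 2·(83/2) = 151.
Willow's profit: 151·(45/2) - 61·(45/2) - (45/2)² = 1518.7500.

1518.75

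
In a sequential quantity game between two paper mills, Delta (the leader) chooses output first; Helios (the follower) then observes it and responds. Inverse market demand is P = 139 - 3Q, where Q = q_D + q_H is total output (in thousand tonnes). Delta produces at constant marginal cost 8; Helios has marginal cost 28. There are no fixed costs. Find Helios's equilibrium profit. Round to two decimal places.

Solve by backward induction. Given q_D, the follower Helios maximises π_H = (139 - 3q_D - 3q_H)q_H - 28q_H.
∂π_H/∂q_H = 111 - 3q_D - 6q_H = 0 gives the reaction function q_H = (111 - 3q_D)/6.
The leader anticipates this reaction. Substituting into P = 139 - 3Q gives P = 167/2 - (3/2)q_D, so π_D = (167/2 - (3/2)q_D)q_D - 8q_D.
The leader's first-order condition 151/2 - 3q_D = 0 yields q_D = 151/6.
Then q_H = (111 - 3·(151/6))/6 = 71/12.
Price P = 139 - 3·(373/12) = 183/4.
Helios's profit: (183/4 - 28)·(71/12) = 105.0208.

105.02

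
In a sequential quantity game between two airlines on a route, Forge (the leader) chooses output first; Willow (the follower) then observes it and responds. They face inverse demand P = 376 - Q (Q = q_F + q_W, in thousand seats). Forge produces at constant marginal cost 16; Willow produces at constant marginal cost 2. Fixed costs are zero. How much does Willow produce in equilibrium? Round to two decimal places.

100.50

The follower Willow best-responds to any q_F: π_W = (376 - Q)q_W - 2q_W.
Follower FOC: 374 - q_F - 2q_W = 0, so q_W(q_F) = (374 - q_F)/2.
The leader anticipates this reaction. Substituting into P = 376 - Q gives P = 189 - (1/2)q_F, so π_F = (189 - (1/2)q_F)q_F - 16q_F.
Maximising: ∂π_F/∂q_F = 173 - q_F = 0, giving q_F = 173.
Then q_W = (374 - 173)/2 = 201/2.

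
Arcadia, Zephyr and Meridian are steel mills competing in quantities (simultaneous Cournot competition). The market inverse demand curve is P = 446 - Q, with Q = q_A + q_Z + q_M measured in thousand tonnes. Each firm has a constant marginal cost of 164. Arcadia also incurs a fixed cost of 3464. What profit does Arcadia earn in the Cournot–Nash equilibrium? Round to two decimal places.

Each firm earns π_i = (446 - Q)q_i - 164q_i.
First-order condition (treating rivals' output as given): 282 - 2q_i - Σ_{j≠i} q_j = 0.
By symmetry each firm produces the same amount; substituting Σ_{j≠i} q_j = 2q_i yields q_i = 282/4 = 141/2.
Price P = 446 - 423/2 = 469/2.
Arcadia's profit: (469/2 - 164)·(141/2) - 3464 = 1506.2500.

1506.25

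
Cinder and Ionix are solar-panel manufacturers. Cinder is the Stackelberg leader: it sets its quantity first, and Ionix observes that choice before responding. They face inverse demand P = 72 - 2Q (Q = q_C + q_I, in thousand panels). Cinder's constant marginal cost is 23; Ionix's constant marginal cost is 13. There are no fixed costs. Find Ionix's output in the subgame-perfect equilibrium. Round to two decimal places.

Solve by backward induction. Given q_C, the follower Ionix maximises π_I = (72 - 2q_C - 2q_I)q_I - 13q_I.
Setting the follower's marginal profit to zero, 59 - 2q_C - 4q_I = 0, i.e. q_I = (59 - 2q_C)/4.
Cinder substitutes q_I(q_C) into its own profit: π_C = q_C(72 - 2q_C - (59 - 2q_C)/2) - 23q_C = (85/2 - q_C)q_C - 23q_C.
Maximising: ∂π_C/∂q_C = 39/2 - 2q_C = 0, giving q_C = 39/4.
Then q_I = (59 - 2·(39/4))/4 = 79/8.

9.88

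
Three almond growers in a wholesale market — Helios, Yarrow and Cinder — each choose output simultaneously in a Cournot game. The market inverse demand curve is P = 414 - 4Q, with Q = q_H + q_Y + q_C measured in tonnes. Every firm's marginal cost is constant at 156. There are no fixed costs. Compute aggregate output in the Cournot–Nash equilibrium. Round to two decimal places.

48.38

A representative firm's profit is π_i = q_i(414 - 4Q) - 156q_i.
First-order condition (treating rivals' output as given): 258 - 8q_i - 4·Σ_{j≠i} q_j = 0.
By symmetry each firm produces the same amount; substituting Σ_{j≠i} q_j = 2q_i yields q_i = 258/16 = 129/8.
Total output Q = 129/8 + 129/8 + 129/8 = 387/8.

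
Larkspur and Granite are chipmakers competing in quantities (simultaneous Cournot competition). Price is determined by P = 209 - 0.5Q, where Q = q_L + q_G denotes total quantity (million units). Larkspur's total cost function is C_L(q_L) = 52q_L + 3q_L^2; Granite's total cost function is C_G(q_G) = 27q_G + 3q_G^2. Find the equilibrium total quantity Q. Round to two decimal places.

45.20

Larkspur's profit: π_L = (209 - 0.5Q)q_L - (52q_L + 3q_L²). Setting ∂π_L/∂q_L = 0: 157 - 7q_L - (1/2)(q_G) = 0.
Granite's profit: π_G = (209 - 0.5Q)q_G - (27q_G + 3q_G²). Setting ∂π_G/∂q_G = 0: 182 - 7q_G - (1/2)(q_L) = 0.
Best responses: q_L = (157 - (1/2)q_G)/7, q_G = (182 - (1/2)q_L)/7.
Solving the pair: q_L = 1344/65, q_G = 1594/65.
Total output Q = 1344/65 + 1594/65 = 226/5.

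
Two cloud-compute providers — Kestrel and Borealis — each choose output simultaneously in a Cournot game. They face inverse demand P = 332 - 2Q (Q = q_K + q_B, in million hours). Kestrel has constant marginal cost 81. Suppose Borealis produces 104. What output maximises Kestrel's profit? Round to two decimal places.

With the rival's output fixed at 104, Kestrel's profit is π_K = (332 - 2·104 - 2q_K)q_K - (81q_K) = (124 - 2q_K)q_K - (81q_K).
∂π_K/∂q_K = 43 - 4q_K = 0, so q_K = 43/4.

10.75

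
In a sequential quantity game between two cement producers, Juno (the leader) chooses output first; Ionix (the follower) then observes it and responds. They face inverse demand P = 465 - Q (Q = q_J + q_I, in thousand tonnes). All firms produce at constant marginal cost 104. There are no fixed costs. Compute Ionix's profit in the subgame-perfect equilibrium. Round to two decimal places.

The follower Ionix best-responds to any q_J: π_I = (465 - Q)q_I - 104q_I.
Setting the follower's marginal profit to zero, 361 - q_J - 2q_I = 0, i.e. q_I = (361 - q_J)/2.
The leader anticipates this reaction. Substituting into P = 465 - Q gives P = 569/2 - (1/2)q_J, so π_J = (569/2 - (1/2)q_J)q_J - 104q_J.
Leader FOC: 361/2 - q_J = 0, so q_J = 361/2.
Then q_I = (361 - 361/2)/2 = 361/4.
Price P = 465 - 1083/4 = 777/4.
Ionix's profit: (777/4 - 104)·(361/4) = 8145.0625.

8145.06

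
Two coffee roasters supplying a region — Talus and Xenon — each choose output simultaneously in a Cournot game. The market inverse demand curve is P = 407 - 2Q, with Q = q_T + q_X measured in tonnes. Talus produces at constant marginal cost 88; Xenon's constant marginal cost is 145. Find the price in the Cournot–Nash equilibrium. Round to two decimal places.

Talus's profit: π_T = (407 - 2Q)q_T - (88q_T). Setting ∂π_T/∂q_T = 0: 319 - 4q_T - 2(q_X) = 0.
Xenon's first-order condition: 262 - 4q_X - 2(q_T) = 0.
Best responses: q_T = (319 - 2q_X)/4, q_X = (262 - 2q_T)/4.
Solving the pair: q_T = 188/3, q_X = 205/6.
Total output Q = 581/6, so price P = 407 - 2·(581/6) = 640/3.

213.33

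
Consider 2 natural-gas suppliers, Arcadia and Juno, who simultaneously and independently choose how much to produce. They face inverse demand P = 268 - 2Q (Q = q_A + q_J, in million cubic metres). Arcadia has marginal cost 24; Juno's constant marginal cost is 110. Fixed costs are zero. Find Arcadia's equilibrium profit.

6050

Arcadia's profit: π_A = (268 - 2Q)q_A - (24q_A). Setting ∂π_A/∂q_A = 0: 244 - 4q_A - 2(q_J) = 0.
Juno's profit: π_J = (268 - 2Q)q_J - (110q_J). Setting ∂π_J/∂q_J = 0: 158 - 4q_J - 2(q_A) = 0.
Rearranging gives the reaction functions q_A = (244 - 2q_J)/4 and q_J = (158 - 2q_A)/4.
Substituting one into the other gives q_A = 55 and q_J = 12.
Price P = 268 - 2·67 = 134.
Arcadia's profit: (134 - 24)·55 = 6050.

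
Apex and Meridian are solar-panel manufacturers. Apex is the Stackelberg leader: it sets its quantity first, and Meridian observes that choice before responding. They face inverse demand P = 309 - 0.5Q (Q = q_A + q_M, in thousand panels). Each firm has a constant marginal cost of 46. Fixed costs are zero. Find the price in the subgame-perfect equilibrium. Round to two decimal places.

Solve by backward induction. Given q_A, the follower Meridian maximises π_M = (309 - (1/2)q_A - (1/2)q_M)q_M - 46q_M.
Setting the follower's marginal profit to zero, 263 - (1/2)q_A - q_M = 0, i.e. q_M = (263 - (1/2)q_A).
The leader anticipates this reaction. Substituting into P = 309 - 0.5Q gives P = 355/2 - (1/4)q_A, so π_A = (355/2 - (1/4)q_A)q_A - 46q_A.
The leader's first-order condition 263/2 - (1/2)q_A = 0 yields q_A = 263.
Then q_M = (263 - (1/2)·263) = 263/2.
Total output Q = 789/2, so price P = 309 - (1/2)·(789/2) = 447/4.

111.75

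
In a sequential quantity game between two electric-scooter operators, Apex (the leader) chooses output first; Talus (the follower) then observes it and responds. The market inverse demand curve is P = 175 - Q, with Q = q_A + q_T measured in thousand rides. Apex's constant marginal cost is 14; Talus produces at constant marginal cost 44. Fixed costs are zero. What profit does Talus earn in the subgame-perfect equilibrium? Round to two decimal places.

The follower Talus best-responds to any q_A: π_T = (175 - Q)q_T - 44q_T.
Follower FOC: 131 - q_A - 2q_T = 0, so q_T(q_A) = (131 - q_A)/2.
Apex substitutes q_T(q_A) into its own profit: π_A = q_A(175 - q_A - (131 - q_A)/2) - 14q_A = (219/2 - (1/2)q_A)q_A - 14q_A.
Leader FOC: 191/2 - q_A = 0, so q_A = 191/2.
Then q_T = (131 - 191/2)/2 = 71/4.
Price P = 175 - 453/4 = 247/4.
Talus's profit: (247/4 - 44)·(71/4) = 315.0625.

315.06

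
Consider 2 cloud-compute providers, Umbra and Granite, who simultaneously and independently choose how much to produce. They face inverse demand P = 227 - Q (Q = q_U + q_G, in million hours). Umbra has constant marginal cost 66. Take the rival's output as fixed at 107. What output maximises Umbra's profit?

With the rival's output fixed at 107, Umbra's profit is π_U = (227 - 107 - q_U)q_U - (66q_U) = (120 - q_U)q_U - (66q_U).
∂π_U/∂q_U = 54 - 2q_U = 0, so q_U = 27.

27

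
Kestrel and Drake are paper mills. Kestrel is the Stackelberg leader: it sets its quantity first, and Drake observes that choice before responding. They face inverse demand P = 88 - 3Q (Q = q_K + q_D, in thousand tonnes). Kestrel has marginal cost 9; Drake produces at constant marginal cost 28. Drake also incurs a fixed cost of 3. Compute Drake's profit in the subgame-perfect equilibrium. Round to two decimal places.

Solve by backward induction. Given q_K, the follower Drake maximises π_D = (88 - 3q_K - 3q_D)q_D - 28q_D.
Setting the follower's marginal profit to zero, 60 - 3q_K - 6q_D = 0, i.e. q_D = (60 - 3q_K)/6.
Kestrel substitutes q_D(q_K) into its own profit: π_K = q_K(88 - 3q_K - (60 - 3q_K)/2) - 9q_K = (58 - (3/2)q_K)q_K - 9q_K.
The leader's first-order condition 49 - 3q_K = 0 yields q_K = 49/3.
Then q_D = (60 - 3·(49/3))/6 = 11/6.
Price P = 88 - 3·(109/6) = 67/2.
Drake's profit: (67/2 - 28)·(11/6) - 3 = 85/12.

7.08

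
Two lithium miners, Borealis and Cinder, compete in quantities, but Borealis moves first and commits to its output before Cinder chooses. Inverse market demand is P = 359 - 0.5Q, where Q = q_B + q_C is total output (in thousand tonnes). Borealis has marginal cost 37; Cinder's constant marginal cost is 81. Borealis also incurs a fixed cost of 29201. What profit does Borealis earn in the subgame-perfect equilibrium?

4288

Solve by backward induction. Given q_B, the follower Cinder maximises π_C = (359 - (1/2)q_B - (1/2)q_C)q_C - 81q_C.
∂π_C/∂q_C = 278 - (1/2)q_B - q_C = 0 gives the reaction function q_C = (278 - (1/2)q_B).
Borealis substitutes q_C(q_B) into its own profit: π_B = q_B(359 - (1/2)q_B - (278 - (1/2)q_B)/2) - 37q_B = (220 - (1/4)q_B)q_B - 37q_B.
Leader FOC: 183 - (1/2)q_B = 0, so q_B = 366.
Then q_C = (278 - (1/2)·366) = 95.
Price P = 359 - (1/2)·461 = 257/2.
Borealis's profit: (257/2 - 37)·366 - 29201 = 4288.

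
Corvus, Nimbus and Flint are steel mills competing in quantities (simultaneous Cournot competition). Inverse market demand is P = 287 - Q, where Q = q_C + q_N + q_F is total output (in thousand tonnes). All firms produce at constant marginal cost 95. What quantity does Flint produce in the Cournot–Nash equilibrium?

48

A representative firm's profit is π_i = q_i(287 - Q) - 95q_i.
First-order condition (treating rivals' output as given): 192 - 2q_i - Σ_{j≠i} q_j = 0.
With identical firms every q_j equals q_i, so Σ_{j≠i} q_j = 2q_i and 192 = 4q_i, giving q_i = 48.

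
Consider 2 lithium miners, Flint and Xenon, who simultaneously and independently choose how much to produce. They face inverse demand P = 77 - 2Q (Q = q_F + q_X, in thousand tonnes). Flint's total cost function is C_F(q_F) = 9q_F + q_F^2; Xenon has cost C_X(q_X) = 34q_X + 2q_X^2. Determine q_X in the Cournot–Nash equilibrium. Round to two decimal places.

2.77

Flint's profit: π_F = (77 - 2Q)q_F - (9q_F + q_F²). Setting ∂π_F/∂q_F = 0: 68 - 6q_F - 2(q_X) = 0.
Xenon's profit: π_X = (77 - 2Q)q_X - (34q_X + 2q_X²). Setting ∂π_X/∂q_X = 0: 43 - 8q_X - 2(q_F) = 0.
Rearranging gives the reaction functions q_F = (68 - 2q_X)/6 and q_X = (43 - 2q_F)/8.
Solving the pair: q_F = 229/22, q_X = 61/22.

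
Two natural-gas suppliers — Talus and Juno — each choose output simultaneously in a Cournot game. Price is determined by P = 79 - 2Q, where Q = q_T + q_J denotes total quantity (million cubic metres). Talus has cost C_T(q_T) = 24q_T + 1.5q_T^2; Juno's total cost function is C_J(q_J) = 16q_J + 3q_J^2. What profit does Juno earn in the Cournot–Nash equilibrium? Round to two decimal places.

Talus's profit: π_T = (79 - 2Q)q_T - (24q_T + (3/2)q_T²). Setting ∂π_T/∂q_T = 0: 55 - 7q_T - 2(q_J) = 0.
Juno's first-order condition: 63 - 10q_J - 2(q_T) = 0.
Best responses: q_T = (55 - 2q_J)/7, q_J = (63 - 2q_T)/10.
Solving the pair: q_T = 212/33, q_J = 331/66.
Price P = 79 - 2·(755/66) = 1852/33.
Juno's profit: (1852/33)·(331/66) - 16·(331/66) - 3(331/66)² = 125.7587.

125.76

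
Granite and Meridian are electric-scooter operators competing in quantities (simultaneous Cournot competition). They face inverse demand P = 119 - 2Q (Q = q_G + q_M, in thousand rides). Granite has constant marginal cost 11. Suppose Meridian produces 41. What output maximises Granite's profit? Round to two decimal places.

6.50

With the rival's output fixed at 41, Granite's profit is π_G = (119 - 2·41 - 2q_G)q_G - (11q_G) = (37 - 2q_G)q_G - (11q_G).
∂π_G/∂q_G = 26 - 4q_G = 0, so q_G = 13/2.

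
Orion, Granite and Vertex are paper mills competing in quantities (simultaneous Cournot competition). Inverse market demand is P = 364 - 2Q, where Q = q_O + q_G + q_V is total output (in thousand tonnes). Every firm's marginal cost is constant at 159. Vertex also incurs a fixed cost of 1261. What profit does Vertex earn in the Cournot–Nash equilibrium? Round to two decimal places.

A representative firm's profit is π_i = q_i(364 - 2Q) - 159q_i.
Setting ∂π_i/∂q_i = 0 with rivals' quantities fixed: 205 - 4q_i - 2·Σ_{j≠i} q_j = 0.
By symmetry each firm produces the same amount; substituting Σ_{j≠i} q_j = 2q_i yields q_i = 205/8.
Price P = 364 - 2·(615/8) = 841/4.
Vertex's profit: (841/4 - 159)·(205/8) - 1261 = 1673/32.

52.28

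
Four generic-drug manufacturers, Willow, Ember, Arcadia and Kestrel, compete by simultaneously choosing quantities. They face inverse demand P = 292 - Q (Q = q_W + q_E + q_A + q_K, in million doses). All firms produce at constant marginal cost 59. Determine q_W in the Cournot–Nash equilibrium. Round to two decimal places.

Each firm earns π_i = (292 - Q)q_i - 59q_i.
First-order condition (treating rivals' output as given): 233 - 2q_i - Σ_{j≠i} q_j = 0.
With identical firms every q_j equals q_i, so Σ_{j≠i} q_j = 3q_i and 233 = 5q_i, giving q_i = 233/5.

46.60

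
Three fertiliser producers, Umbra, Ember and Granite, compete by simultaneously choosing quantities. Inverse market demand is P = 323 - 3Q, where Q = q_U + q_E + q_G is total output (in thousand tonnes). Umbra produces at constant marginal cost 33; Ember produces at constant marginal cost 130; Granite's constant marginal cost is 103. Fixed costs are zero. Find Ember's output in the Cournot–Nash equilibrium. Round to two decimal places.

5.75

Umbra's profit: π_U = (323 - 3Q)q_U - (33q_U). Setting ∂π_U/∂q_U = 0: 290 - 6q_U - 3(q_E + q_G) = 0.
Ember's first-order condition: 193 - 6q_E - 3(q_U + q_G) = 0.
Granite's first-order condition: 220 - 6q_G - 3(q_U + q_E) = 0.
Adding the 3 first-order conditions: 703 − 12Q = 0, so Q = 703/12.
Back-substituting: q_U = (290 − 703/4)/3 = 457/12, q_E = (193 − 703/4)/3 = 23/4, q_G = (220 − 703/4)/3 = 59/4.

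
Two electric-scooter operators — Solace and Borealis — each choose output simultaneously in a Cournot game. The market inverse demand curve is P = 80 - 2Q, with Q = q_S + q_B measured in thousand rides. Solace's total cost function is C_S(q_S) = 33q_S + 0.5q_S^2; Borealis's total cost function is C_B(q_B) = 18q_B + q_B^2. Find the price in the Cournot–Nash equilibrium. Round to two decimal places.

Solace's profit: π_S = (80 - 2Q)q_S - (33q_S + (1/2)q_S²). Setting ∂π_S/∂q_S = 0: 47 - 5q_S - 2(q_B) = 0.
Borealis's first-order condition: 62 - 6q_B - 2(q_S) = 0.
Rearranging gives the reaction functions q_S = (47 - 2q_B)/5 and q_B = (62 - 2q_S)/6.
Substituting one into the other gives q_S = 79/13 and q_B = 108/13.
Total output Q = 187/13, so price P = 80 - 2·(187/13) = 666/13.

51.23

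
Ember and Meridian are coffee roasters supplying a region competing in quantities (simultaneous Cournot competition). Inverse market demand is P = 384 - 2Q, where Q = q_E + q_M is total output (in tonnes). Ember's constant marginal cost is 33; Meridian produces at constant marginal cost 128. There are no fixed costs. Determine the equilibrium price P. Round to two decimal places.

Ember's profit: π_E = (384 - 2Q)q_E - (33q_E). Setting ∂π_E/∂q_E = 0: 351 - 4q_E - 2(q_M) = 0.
Meridian's profit: π_M = (384 - 2Q)q_M - (128q_M). Setting ∂π_M/∂q_M = 0: 256 - 4q_M - 2(q_E) = 0.
Rearranging gives the reaction functions q_E = (351 - 2q_M)/4 and q_M = (256 - 2q_E)/4.
Solving the pair: q_E = 223/3, q_M = 161/6.
Total output Q = 607/6, so price P = 384 - 2·(607/6) = 545/3.

181.67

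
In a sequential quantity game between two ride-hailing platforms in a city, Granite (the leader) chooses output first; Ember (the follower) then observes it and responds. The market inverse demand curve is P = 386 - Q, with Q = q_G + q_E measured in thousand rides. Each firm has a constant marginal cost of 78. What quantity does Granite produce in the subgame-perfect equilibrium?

154

Solve by backward induction. Given q_G, the follower Ember maximises π_E = (386 - q_G - q_E)q_E - 78q_E.
Setting the follower's marginal profit to zero, 308 - q_G - 2q_E = 0, i.e. q_E = (308 - q_G)/2.
The leader anticipates this reaction. Substituting into P = 386 - Q gives P = 232 - (1/2)q_G, so π_G = (232 - (1/2)q_G)q_G - 78q_G.
Leader FOC: 154 - q_G = 0, so q_G = 154.
Then q_E = (308 - 154)/2 = 77.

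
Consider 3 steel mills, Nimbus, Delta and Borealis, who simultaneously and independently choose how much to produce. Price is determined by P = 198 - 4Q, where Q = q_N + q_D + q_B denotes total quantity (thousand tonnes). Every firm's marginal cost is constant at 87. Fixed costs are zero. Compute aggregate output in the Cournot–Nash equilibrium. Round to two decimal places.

20.81

A representative firm's profit is π_i = q_i(198 - 4Q) - 87q_i.
Setting ∂π_i/∂q_i = 0 with rivals' quantities fixed: 111 - 8q_i - 4·Σ_{j≠i} q_j = 0.
By symmetry each firm produces the same amount; substituting Σ_{j≠i} q_j = 2q_i yields q_i = 111/16.
Total output Q = 111/16 + 111/16 + 111/16 = 333/16.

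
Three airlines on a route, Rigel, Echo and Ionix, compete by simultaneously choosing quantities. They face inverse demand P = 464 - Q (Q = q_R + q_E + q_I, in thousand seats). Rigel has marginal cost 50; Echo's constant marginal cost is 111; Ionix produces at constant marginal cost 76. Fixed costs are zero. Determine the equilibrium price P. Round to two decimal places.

Rigel's profit: π_R = (464 - Q)q_R - (50q_R). Setting ∂π_R/∂q_R = 0: 414 - 2q_R - (q_E + q_I) = 0.
Echo's profit: π_E = (464 - Q)q_E - (111q_E). Setting ∂π_E/∂q_E = 0: 353 - 2q_E - (q_R + q_I) = 0.
Ionix's profit: π_I = (464 - Q)q_I - (76q_I). Setting ∂π_I/∂q_I = 0: 388 - 2q_I - (q_R + q_E) = 0.
Adding the 3 first-order conditions: 1155 − 4Q = 0, so Q = 1155/4.
Back-substituting: q_R = (414 − 1155/4) = 501/4, q_E = (353 − 1155/4) = 257/4, q_I = (388 − 1155/4) = 397/4.
Total output Q = 1155/4, so price P = 464 - 1155/4 = 701/4.

175.25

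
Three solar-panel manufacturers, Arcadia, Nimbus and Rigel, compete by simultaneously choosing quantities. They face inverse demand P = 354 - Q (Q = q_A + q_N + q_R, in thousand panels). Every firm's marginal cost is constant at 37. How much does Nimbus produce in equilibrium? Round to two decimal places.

A representative firm's profit is π_i = q_i(354 - Q) - 37q_i.
First-order condition (treating rivals' output as given): 317 - 2q_i - Σ_{j≠i} q_j = 0.
By symmetry each firm produces the same amount; substituting Σ_{j≠i} q_j = 2q_i yields q_i = 317/4.

79.25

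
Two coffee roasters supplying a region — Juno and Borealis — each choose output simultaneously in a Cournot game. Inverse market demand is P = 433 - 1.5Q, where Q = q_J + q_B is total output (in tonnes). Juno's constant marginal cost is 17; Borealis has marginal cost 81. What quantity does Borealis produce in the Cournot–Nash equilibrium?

Juno's profit: π_J = (433 - 1.5Q)q_J - (17q_J). Setting ∂π_J/∂q_J = 0: 416 - 3q_J - (3/2)(q_B) = 0.
Borealis's profit: π_B = (433 - 1.5Q)q_B - (81q_B). Setting ∂π_B/∂q_B = 0: 352 - 3q_B - (3/2)(q_J) = 0.
Rearranging gives the reaction functions q_J = (416 - (3/2)q_B)/3 and q_B = (352 - (3/2)q_J)/3.
Solving the pair: q_J = 320/3, q_B = 64.

64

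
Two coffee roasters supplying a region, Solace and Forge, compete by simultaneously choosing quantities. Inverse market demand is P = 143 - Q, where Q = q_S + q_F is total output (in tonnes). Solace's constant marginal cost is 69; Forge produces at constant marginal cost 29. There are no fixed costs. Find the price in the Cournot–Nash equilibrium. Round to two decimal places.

Solace's profit: π_S = (143 - Q)q_S - (69q_S). Setting ∂π_S/∂q_S = 0: 74 - 2q_S - (q_F) = 0.
Forge's profit: π_F = (143 - Q)q_F - (29q_F). Setting ∂π_F/∂q_F = 0: 114 - 2q_F - (q_S) = 0.
Best responses: q_S = (74 - q_F)/2, q_F = (114 - q_S)/2.
Solving the pair: q_S = 34/3, q_F = 154/3.
Total output Q = 188/3, so price P = 143 - 188/3 = 241/3.

80.33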